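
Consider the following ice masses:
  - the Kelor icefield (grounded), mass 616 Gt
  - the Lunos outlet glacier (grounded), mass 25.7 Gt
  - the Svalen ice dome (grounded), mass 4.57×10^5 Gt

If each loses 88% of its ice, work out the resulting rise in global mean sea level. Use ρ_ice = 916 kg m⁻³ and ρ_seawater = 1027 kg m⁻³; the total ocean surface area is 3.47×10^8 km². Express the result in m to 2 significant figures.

Kelor: 0.88 × 616 Gt = 5.421×10^14 kg; dividing by ρ_w = 1027 kg m⁻³ gives 5.278×10^11 m³ of water.
Lunos: 0.88 × 25.7 Gt = 2.262×10^13 kg; dividing by ρ_w = 1027 kg m⁻³ gives 2.202×10^10 m³ of water.
Svalen: 0.88 × 4.57×10^5 Gt = 4.022×10^17 kg; dividing by ρ_w = 1027 kg m⁻³ gives 3.916×10^14 m³ of water.
Total added water ≈ 3.921×10^14 m³ over 3.47×10^14 m² → Δh = 1.13 m.

≈ 1.1 m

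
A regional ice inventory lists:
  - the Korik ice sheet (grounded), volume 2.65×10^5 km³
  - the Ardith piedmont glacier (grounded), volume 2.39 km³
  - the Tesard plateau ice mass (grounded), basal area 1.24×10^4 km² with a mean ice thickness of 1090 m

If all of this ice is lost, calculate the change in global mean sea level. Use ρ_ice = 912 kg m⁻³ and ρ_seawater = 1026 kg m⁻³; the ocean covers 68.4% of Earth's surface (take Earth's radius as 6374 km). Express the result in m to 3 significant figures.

≈ 0.709 m

Korik: 2.65×10^5 km³ × (912/1026) = 2.356×10^5 km³ of water.
Ardith: 2.39 km³ × (912/1026) = 2.124 km³ of water.
Tesard: ice volume = 1.24×10^4 km² × 1090 m = 1.352×10^4 km³; 1.352×10^4 × (912/1026) = 1.201×10^4 km³ of water.
Total added water ≈ 2.476×10^14 m³ over 3.49×10^14 m² → Δh = 0.709 m.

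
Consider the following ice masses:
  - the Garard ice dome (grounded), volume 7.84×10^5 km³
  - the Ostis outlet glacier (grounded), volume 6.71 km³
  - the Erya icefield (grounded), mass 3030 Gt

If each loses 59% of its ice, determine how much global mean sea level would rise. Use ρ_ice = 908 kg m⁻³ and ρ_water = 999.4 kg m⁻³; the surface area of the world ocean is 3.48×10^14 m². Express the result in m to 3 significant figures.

≈ 1.21 m

Garard: 0.59 × 7.84×10^5 km³ × (908/999.4) = 4.203×10^5 km³ of water.
Ostis: 0.59 × 6.71 km³ × (908/999.4) = 3.597 km³ of water.
Erya: 0.59 × 3030 Gt = 1.788×10^15 kg; dividing by ρ_w = 999.4 kg m⁻³ gives 1.789×10^12 m³ of water.
Total added water ≈ 4.220×10^14 m³ over 3.48×10^14 m² → Δh = 1.21 m.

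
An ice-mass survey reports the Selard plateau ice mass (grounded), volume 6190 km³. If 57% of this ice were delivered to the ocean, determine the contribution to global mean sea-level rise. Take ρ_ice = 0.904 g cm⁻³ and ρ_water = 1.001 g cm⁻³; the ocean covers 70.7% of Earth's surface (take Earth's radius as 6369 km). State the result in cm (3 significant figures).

Selard: 0.57 × 6190 km³ × (904/1001) = 3186 km³ of water.
Spread over 3.60×10^14 m² of ocean, Δh = 3.186×10^12 / 3.60×10^14 = 8.84×10^-3 m = 0.884 cm.

≈ 0.884 cm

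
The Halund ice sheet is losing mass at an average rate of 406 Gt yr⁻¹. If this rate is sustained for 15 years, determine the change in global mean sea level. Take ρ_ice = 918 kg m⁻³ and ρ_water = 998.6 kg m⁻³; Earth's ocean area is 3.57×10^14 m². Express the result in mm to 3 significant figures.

Total mass lost = 406 Gt/yr × 15 yr = 6090 Gt = 6.090×10^15 kg.
ρ_w = 998.6 kg m⁻³, so water volume = 6.090×10^15 / 998.6 = 6.099×10^12 m³.
Δh = 6.099×10^12 / 3.57×10^14 = 0.0171 m = 17.1 mm.

≈ 17.1 mm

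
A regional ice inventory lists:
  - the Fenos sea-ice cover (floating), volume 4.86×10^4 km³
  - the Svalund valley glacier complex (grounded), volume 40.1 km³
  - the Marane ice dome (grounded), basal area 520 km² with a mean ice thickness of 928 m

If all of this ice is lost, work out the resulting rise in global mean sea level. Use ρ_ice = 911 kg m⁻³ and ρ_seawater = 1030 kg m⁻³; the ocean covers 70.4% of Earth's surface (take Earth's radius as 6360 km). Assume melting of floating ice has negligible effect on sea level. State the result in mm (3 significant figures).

≈ 1.29 mm

The Fenos sea-ice cover is floating and already displaces its own weight of water, so its melt adds essentially nothing to sea level.
Svalund: 40.1 km³ × (911/1030) = 35.47 km³ of water.
Marane: ice volume = 520 km² × 928 m = 482.6 km³; 482.6 × (911/1030) = 426.8 km³ of water.
Total added water ≈ 4.623×10^11 m³ over 3.58×10^14 m² → Δh = 1.29×10^-3 m = 1.29 mm.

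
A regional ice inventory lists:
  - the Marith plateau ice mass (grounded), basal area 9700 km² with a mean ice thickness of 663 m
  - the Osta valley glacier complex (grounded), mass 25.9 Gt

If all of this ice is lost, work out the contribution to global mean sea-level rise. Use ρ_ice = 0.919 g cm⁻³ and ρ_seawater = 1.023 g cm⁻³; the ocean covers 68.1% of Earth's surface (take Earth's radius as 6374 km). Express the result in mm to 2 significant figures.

≈ 17 mm

Marith: ice volume = 9700 km² × 663 m = 6431 km³; 6431 × (919/1023) = 5777 km³ of water.
Osta: 25.9 Gt = 2.590×10^13 kg; dividing by ρ_w = 1.023 g cm⁻³ = 1023 kg m⁻³ gives 2.532×10^10 m³ of water.
Total added water ≈ 5.803×10^12 m³ over 3.48×10^14 m² → Δh = 0.0167 m = 17 mm.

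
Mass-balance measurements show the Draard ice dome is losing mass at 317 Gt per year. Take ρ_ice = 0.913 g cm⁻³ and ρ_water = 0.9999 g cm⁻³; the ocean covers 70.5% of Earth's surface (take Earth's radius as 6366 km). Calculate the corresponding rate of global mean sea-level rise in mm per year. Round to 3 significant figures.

ρ_w = 0.9999 g cm⁻³ = 999.9 kg m⁻³. Annual water volume added = 317 Gt / ρ_w = 3.170×10^14 kg / 999.9 kg m⁻³ = 3.170×10^11 m³.
Δh per year = 3.170×10^11 / 3.59×10^14 = 8.83×10^-4 m = 0.883 mm.

≈ 0.883 mm/yr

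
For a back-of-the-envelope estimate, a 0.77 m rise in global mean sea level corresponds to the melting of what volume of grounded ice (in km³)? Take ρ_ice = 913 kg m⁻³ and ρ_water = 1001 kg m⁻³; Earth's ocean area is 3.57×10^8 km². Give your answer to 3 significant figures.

≈ 3.01×10^5 km³

Required water volume = Δh × A = 0.77 m × 3.57×10^14 m² = 2.749×10^14 m³ = 2.749×10^5 km³.
Ice volume = water volume × ρ_w/ρ_ice = 2.749×10^5 × 1001/913 = 3.01×10^5 km³.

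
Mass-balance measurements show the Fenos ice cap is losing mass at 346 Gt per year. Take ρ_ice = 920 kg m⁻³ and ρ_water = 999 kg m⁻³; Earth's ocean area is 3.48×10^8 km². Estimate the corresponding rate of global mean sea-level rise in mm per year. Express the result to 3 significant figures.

≈ 0.995 mm/yr

ρ_w = 999 kg m⁻³. Annual water volume added = 346 Gt / ρ_w = 3.460×10^14 kg / 999 kg m⁻³ = 3.463×10^11 m³.
Δh per year = 3.463×10^11 / 3.48×10^14 = 9.95×10^-4 m = 0.995 mm.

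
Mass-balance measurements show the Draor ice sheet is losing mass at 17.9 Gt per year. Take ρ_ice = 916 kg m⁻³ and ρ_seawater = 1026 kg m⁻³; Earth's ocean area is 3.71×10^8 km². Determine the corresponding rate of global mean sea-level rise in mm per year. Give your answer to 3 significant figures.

ρ_w = 1026 kg m⁻³. Annual water volume added = 17.9 Gt / ρ_w = 1.790×10^13 kg / 1026 kg m⁻³ = 1.745×10^10 m³.
Δh per year = 1.745×10^10 / 3.71×10^14 = 4.70×10^-5 m = 0.0470 mm.

≈ 0.0470 mm/yr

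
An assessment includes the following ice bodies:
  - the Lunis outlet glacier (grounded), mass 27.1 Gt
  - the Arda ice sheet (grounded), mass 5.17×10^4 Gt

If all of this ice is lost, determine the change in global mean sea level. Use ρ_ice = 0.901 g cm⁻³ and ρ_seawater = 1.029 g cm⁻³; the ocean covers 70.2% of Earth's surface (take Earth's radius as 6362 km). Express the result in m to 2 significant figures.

≈ 0.14 m

Lunis: 27.1 Gt = 2.710×10^13 kg; dividing by ρ_w = 1.029 g cm⁻³ = 1029 kg m⁻³ gives 2.634×10^10 m³ of water.
Arda: 5.17×10^4 Gt = 5.170×10^16 kg; dividing by ρ_w = 1029 kg m⁻³ gives 5.024×10^13 m³ of water.
Total added water ≈ 5.027×10^13 m³ over 3.57×10^14 m² → Δh = 0.141 m.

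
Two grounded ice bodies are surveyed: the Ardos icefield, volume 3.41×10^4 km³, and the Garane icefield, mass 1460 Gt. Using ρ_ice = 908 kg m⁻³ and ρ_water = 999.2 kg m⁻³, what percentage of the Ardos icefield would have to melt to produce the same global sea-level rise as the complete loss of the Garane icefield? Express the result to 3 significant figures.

≈ 4.72 %

Equal sea-level rise means equal mass of meltwater, i.e. equal mass of ice lost.
Ice mass of Garane: 1.460×10^15 kg; ice mass of Ardos: 3.096×10^16 kg.
Fraction required = 1.460×10^15 / 3.096×10^16 = 0.0472 → 4.72 %.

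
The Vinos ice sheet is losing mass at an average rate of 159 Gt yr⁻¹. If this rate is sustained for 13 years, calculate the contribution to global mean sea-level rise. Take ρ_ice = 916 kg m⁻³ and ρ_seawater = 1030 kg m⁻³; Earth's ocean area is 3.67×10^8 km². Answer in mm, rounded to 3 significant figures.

≈ 5.47 mm

Total mass lost = 159 Gt/yr × 13 yr = 2067 Gt = 2.067×10^15 kg.
ρ_w = 1030 kg m⁻³, so water volume = 2.067×10^15 / 1030 = 2.007×10^12 m³.
Δh = 2.007×10^12 / 3.67×10^14 = 5.47×10^-3 m = 5.47 mm.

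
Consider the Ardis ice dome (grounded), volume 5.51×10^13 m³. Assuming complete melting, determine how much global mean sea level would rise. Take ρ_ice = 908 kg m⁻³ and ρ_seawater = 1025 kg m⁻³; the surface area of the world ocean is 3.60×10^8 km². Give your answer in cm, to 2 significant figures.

Ardis: 5.51×10^13 m³ × (908/1025) = 4.881×10^13 m³ of water.
Spread over 3.60×10^14 m² of ocean, Δh = 4.881×10^13 / 3.60×10^14 = 0.136 m = 14 cm.

≈ 14 cm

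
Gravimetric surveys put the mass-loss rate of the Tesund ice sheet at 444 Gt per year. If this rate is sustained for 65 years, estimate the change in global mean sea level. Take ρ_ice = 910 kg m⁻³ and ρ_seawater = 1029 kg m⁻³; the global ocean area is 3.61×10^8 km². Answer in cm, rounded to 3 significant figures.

Total mass lost = 444 Gt/yr × 65 yr = 2.886×10^4 Gt = 2.886×10^16 kg.
ρ_w = 1029 kg m⁻³, so water volume = 2.886×10^16 / 1029 = 2.805×10^13 m³.
Δh = 2.805×10^13 / 3.61×10^14 = 0.0777 m = 7.77 cm.

≈ 7.77 cm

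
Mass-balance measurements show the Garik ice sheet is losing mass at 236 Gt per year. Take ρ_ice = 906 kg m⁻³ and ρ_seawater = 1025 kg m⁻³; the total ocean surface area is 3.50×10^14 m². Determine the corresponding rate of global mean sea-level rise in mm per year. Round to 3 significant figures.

≈ 0.658 mm/yr

ρ_w = 1025 kg m⁻³. Annual water volume added = 236 Gt / ρ_w = 2.360×10^14 kg / 1025 kg m⁻³ = 2.302×10^11 m³.
Δh per year = 2.302×10^11 / 3.50×10^14 = 6.58×10^-4 m = 0.658 mm.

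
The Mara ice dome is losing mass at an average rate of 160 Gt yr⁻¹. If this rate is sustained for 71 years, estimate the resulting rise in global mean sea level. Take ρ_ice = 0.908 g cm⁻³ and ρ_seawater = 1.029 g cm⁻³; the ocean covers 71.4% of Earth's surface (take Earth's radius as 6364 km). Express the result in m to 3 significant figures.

≈ 0.0304 m

Total mass lost = 160 Gt/yr × 71 yr = 1.136×10^4 Gt = 1.136×10^16 kg.
ρ_w = 1.029 g cm⁻³ = 1029 kg m⁻³, so water volume = 1.136×10^16 / 1029 = 1.104×10^13 m³.
Δh = 1.104×10^13 / 3.63×10^14 = 0.0304 m.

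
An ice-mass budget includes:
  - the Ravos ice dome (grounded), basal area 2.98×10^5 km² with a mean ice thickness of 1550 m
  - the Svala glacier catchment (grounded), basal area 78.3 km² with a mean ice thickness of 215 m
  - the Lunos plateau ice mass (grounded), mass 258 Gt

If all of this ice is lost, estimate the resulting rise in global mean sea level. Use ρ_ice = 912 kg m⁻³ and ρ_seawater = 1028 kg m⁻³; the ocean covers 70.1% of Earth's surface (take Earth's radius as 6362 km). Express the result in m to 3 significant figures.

Ravos: ice volume = 2.98×10^5 km² × 1550 m = 4.619×10^5 km³; 4.619×10^5 × (912/1028) = 4.098×10^5 km³ of water.
Svala: ice volume = 78.3 km² × 215 m = 16.83 km³; 16.83 × (912/1028) = 14.93 km³ of water.
Lunos: 258 Gt = 2.580×10^14 kg; dividing by ρ_w = 1028 kg m⁻³ gives 2.510×10^11 m³ of water.
Total added water ≈ 4.100×10^14 m³ over 3.57×10^14 m² → Δh = 1.15 m.

≈ 1.15 m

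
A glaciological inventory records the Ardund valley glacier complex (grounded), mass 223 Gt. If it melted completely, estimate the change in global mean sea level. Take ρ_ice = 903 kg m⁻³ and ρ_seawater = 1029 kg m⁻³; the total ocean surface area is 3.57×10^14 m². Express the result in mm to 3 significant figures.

Ardund: 223 Gt = 2.230×10^14 kg; dividing by ρ_w = 1029 kg m⁻³ gives 2.167×10^11 m³ of water.
Spread over 3.57×10^14 m² of ocean, Δh = 2.167×10^11 / 3.57×10^14 = 6.07×10^-4 m = 0.607 mm.

≈ 0.607 mm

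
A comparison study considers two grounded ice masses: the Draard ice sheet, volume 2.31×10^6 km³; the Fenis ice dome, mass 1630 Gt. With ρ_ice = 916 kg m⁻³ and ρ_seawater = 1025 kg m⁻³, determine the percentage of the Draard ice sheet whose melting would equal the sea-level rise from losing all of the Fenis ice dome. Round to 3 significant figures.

Equal sea-level rise means equal mass of meltwater, i.e. equal mass of ice lost.
Ice mass of Fenis: 1.630×10^15 kg; ice mass of Draard: 2.116×10^18 kg.
Fraction required = 1.630×10^15 / 2.116×10^18 = 7.70×10^-4 → 0.0770 %.

≈ 0.0770 %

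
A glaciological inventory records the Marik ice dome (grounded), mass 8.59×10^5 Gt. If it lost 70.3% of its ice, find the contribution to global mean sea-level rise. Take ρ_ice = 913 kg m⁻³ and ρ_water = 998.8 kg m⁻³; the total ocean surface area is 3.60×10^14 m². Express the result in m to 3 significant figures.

≈ 1.68 m

Marik: 0.703 × 8.59×10^5 Gt = 6.039×10^17 kg; dividing by ρ_w = 998.8 kg m⁻³ gives 6.046×10^14 m³ of water.
Spread over 3.60×10^14 m² of ocean, Δh = 6.046×10^14 / 3.60×10^14 = 1.68 m.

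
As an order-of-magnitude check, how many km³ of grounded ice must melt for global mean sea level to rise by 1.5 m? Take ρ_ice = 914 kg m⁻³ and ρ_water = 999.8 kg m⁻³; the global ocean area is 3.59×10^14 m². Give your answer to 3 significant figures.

Required water volume = Δh × A = 1.5 m × 3.59×10^14 m² = 5.385×10^14 m³ = 5.385×10^5 km³.
Ice volume = water volume × ρ_w/ρ_ice = 5.385×10^5 × 999.8/914 = 5.89×10^5 km³.

≈ 5.89×10^5 km³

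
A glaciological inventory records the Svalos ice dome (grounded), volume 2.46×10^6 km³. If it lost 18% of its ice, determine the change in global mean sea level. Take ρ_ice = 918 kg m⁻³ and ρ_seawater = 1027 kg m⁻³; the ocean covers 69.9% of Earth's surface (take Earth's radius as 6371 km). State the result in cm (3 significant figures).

Svalos: 0.18 × 2.46×10^6 km³ × (918/1027) = 3.958×10^5 km³ of water.
Spread over 3.57×10^14 m² of ocean, Δh = 3.958×10^14 / 3.57×10^14 = 1.11 m = 111 cm.

≈ 111 cm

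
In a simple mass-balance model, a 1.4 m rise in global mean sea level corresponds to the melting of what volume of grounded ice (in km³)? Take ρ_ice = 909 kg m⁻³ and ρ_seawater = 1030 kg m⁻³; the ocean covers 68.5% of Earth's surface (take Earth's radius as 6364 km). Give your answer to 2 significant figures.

Required water volume = Δh × A = 1.4 m × 3.49×10^14 m² = 4.881×10^14 m³ = 4.881×10^5 km³.
Ice volume = water volume × ρ_w/ρ_ice = 4.881×10^5 × 1030/909 = 5.5×10^5 km³.

≈ 5.5×10^5 km³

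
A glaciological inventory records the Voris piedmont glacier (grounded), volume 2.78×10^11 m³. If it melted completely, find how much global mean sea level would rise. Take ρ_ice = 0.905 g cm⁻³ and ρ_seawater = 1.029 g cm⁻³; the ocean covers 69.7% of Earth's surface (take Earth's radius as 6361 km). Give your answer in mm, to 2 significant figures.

Voris: 2.78×10^11 m³ × (905/1029) = 2.445×10^11 m³ of water.
Spread over 3.54×10^14 m² of ocean, Δh = 2.445×10^11 / 3.54×10^14 = 6.90×10^-4 m = 0.69 mm.

≈ 0.69 mm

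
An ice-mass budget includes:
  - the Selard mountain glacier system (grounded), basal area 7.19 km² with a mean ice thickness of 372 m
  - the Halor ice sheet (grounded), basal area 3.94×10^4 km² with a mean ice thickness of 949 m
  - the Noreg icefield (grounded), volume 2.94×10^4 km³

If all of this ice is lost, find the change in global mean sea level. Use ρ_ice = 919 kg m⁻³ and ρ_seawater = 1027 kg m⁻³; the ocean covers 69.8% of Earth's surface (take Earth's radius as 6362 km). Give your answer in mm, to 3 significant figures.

Selard: ice volume = 7.19 km² × 372 m = 2.675 km³; 2.675 × (919/1027) = 2.393 km³ of water.
Halor: ice volume = 3.94×10^4 km² × 949 m = 3.739×10^4 km³; 3.739×10^4 × (919/1027) = 3.346×10^4 km³ of water.
Noreg: 2.94×10^4 km³ × (919/1027) = 2.631×10^4 km³ of water.
Total added water ≈ 5.977×10^13 m³ over 3.55×10^14 m² → Δh = 0.168 m = 168 mm.

≈ 168 mm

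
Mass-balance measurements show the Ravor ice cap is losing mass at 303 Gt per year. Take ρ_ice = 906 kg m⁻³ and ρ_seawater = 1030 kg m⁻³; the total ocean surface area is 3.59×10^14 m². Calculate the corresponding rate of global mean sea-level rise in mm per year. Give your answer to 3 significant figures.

ρ_w = 1030 kg m⁻³. Annual water volume added = 303 Gt / ρ_w = 3.030×10^14 kg / 1030 kg m⁻³ = 2.942×10^11 m³.
Δh per year = 2.942×10^11 / 3.59×10^14 = 8.19×10^-4 m = 0.819 mm.

≈ 0.819 mm/yr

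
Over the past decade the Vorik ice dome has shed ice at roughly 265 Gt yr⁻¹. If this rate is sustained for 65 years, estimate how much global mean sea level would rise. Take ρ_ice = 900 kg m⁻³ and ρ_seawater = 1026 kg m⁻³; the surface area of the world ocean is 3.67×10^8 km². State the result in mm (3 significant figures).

Total mass lost = 265 Gt/yr × 65 yr = 1.722×10^4 Gt = 1.722×10^16 kg.
ρ_w = 1026 kg m⁻³, so water volume = 1.722×10^16 / 1026 = 1.679×10^13 m³.
Δh = 1.679×10^13 / 3.67×10^14 = 0.0457 m = 45.7 mm.

≈ 45.7 mm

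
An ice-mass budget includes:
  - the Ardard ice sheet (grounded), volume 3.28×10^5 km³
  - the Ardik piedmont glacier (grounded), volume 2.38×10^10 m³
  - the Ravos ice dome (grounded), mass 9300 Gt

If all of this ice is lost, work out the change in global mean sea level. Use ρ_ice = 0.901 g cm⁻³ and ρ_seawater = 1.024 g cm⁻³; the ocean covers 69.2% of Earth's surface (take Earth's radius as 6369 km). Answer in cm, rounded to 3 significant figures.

Ardard: 3.28×10^5 km³ × (901/1024) = 2.886×10^5 km³ of water.
Ardik: 2.38×10^10 m³ × (901/1024) = 2.094×10^10 m³ of water.
Ravos: 9300 Gt = 9.300×10^15 kg; dividing by ρ_w = 1.024 g cm⁻³ = 1024 kg m⁻³ gives 9.082×10^12 m³ of water.
Total added water ≈ 2.977×10^14 m³ over 3.53×10^14 m² → Δh = 0.844 m = 84.4 cm.

≈ 84.4 cm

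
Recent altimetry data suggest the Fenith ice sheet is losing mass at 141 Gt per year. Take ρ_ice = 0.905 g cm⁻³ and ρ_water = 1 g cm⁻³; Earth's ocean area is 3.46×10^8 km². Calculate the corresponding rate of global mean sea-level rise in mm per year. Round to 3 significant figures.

ρ_w = 1 g cm⁻³ = 1000 kg m⁻³. Annual water volume added = 141 Gt / ρ_w = 1.410×10^14 kg / 1000 kg m⁻³ = 1.410×10^11 m³.
Δh per year = 1.410×10^11 / 3.46×10^14 = 4.08×10^-4 m = 0.408 mm.

≈ 0.408 mm/yr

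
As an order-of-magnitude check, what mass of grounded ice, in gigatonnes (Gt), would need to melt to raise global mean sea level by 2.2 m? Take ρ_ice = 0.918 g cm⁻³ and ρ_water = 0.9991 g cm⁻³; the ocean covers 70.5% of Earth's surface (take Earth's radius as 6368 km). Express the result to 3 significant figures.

≈ 7.90×10^5 Gt

Required water volume = Δh × A = 2.2 m × 3.59×10^14 m² = 7.904×10^14 m³.
ρ_w = 0.9991 g cm⁻³ = 999.1 kg m⁻³, so the mass of water = 7.904×10^14 m³ × 999.1 kg m⁻³ = 7.897×10^17 kg = 7.90×10^5 Gt (and the same mass of ice, by conservation).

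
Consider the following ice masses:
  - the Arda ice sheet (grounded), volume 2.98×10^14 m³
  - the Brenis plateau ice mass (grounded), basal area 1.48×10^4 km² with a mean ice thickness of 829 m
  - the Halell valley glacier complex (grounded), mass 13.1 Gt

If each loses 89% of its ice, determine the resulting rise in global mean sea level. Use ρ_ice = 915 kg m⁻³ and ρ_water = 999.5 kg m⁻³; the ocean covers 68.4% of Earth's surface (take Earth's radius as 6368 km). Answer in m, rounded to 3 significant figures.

Arda: 0.89 × 2.98×10^14 m³ × (915/999.5) = 2.428×10^14 m³ of water.
Brenis: ice volume = 1.48×10^4 km² × 829 m = 1.227×10^4 km³; 0.89 × 1.227×10^4 × (915/999.5) = 9996 km³ of water.
Halell: 0.89 × 13.1 Gt = 1.166×10^13 kg; dividing by ρ_w = 999.5 kg m⁻³ gives 1.166×10^10 m³ of water.
Total added water ≈ 2.528×10^14 m³ over 3.49×10^14 m² → Δh = 0.725 m.

≈ 0.725 m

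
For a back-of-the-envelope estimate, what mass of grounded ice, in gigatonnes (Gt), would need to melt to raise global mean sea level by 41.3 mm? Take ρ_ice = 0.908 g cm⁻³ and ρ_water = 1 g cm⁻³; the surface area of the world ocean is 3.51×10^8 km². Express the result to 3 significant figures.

Required water volume = Δh × A = 0.0413 m × 3.51×10^14 m² = 1.450×10^13 m³.
ρ_w = 1 g cm⁻³ = 1000 kg m⁻³, so the mass of water = 1.450×10^13 m³ × 1000 kg m⁻³ = 1.450×10^16 kg = 1.45×10^4 Gt (and the same mass of ice, by conservation).

≈ 1.45×10^4 Gt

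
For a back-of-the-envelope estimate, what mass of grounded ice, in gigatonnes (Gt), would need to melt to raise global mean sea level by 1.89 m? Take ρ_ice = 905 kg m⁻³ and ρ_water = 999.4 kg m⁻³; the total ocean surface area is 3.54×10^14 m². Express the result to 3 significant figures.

≈ 6.69×10^5 Gt

Required water volume = Δh × A = 1.89 m × 3.54×10^14 m² = 6.691×10^14 m³.
ρ_w = 999.4 kg m⁻³, so the mass of water = 6.691×10^14 m³ × 999.4 kg m⁻³ = 6.687×10^17 kg = 6.69×10^5 Gt (and the same mass of ice, by conservation).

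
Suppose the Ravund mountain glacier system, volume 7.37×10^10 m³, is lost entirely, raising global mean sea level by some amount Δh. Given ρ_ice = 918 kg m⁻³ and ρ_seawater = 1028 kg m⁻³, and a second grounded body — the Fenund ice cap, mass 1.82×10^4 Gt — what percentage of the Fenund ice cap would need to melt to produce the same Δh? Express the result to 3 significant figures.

≈ 0.372 %

Equal sea-level rise means equal mass of meltwater, i.e. equal mass of ice lost.
Ice mass of Ravund: 6.766×10^13 kg; ice mass of Fenund: 1.820×10^16 kg.
Fraction required = 6.766×10^13 / 1.820×10^16 = 3.72×10^-3 → 0.372 %.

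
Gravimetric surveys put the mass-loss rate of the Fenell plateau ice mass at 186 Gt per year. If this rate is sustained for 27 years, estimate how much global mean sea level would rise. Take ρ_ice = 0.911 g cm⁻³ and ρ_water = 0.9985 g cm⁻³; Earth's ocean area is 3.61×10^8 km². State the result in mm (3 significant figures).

≈ 13.9 mm

Total mass lost = 186 Gt/yr × 27 yr = 5022 Gt = 5.022×10^15 kg.
ρ_w = 0.9985 g cm⁻³ = 998.5 kg m⁻³, so water volume = 5.022×10^15 / 998.5 = 5.030×10^12 m³.
Δh = 5.030×10^12 / 3.61×10^14 = 0.0139 m = 13.9 mm.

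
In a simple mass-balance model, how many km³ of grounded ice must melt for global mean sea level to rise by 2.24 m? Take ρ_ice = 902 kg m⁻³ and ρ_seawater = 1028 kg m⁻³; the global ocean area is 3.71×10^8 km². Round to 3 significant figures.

≈ 9.47×10^5 km³

Required water volume = Δh × A = 2.24 m × 3.71×10^14 m² = 8.310×10^14 m³ = 8.310×10^5 km³.
Ice volume = water volume × ρ_w/ρ_ice = 8.310×10^5 × 1028/902 = 9.47×10^5 km³.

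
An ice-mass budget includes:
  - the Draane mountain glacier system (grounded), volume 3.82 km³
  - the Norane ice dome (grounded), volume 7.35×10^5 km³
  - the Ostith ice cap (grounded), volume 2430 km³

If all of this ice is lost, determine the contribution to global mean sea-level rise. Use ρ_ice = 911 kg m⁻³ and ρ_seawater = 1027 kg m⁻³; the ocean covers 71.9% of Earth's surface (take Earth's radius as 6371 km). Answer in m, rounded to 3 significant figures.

≈ 1.78 m

Draane: 3.82 km³ × (911/1027) = 3.389 km³ of water.
Norane: 7.35×10^5 km³ × (911/1027) = 6.520×10^5 km³ of water.
Ostith: 2430 km³ × (911/1027) = 2156 km³ of water.
Total added water ≈ 6.541×10^14 m³ over 3.67×10^14 m² → Δh = 1.78 m.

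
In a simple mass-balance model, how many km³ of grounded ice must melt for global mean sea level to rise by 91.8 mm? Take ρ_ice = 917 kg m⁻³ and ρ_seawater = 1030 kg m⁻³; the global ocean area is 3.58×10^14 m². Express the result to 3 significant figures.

≈ 3.69×10^4 km³

Required water volume = Δh × A = 0.0918 m × 3.58×10^14 m² = 3.286×10^13 m³ = 3.286×10^4 km³.
Ice volume = water volume × ρ_w/ρ_ice = 3.286×10^4 × 1030/917 = 3.69×10^4 km³.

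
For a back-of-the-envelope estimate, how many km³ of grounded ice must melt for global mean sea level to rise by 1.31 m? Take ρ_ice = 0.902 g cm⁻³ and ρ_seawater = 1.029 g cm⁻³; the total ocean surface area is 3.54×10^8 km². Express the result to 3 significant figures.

Required water volume = Δh × A = 1.31 m × 3.54×10^14 m² = 4.637×10^14 m³ = 4.637×10^5 km³.
Ice volume = water volume × ρ_w/ρ_ice = 4.637×10^5 × 1029/902 = 5.29×10^5 km³.

≈ 5.29×10^5 km³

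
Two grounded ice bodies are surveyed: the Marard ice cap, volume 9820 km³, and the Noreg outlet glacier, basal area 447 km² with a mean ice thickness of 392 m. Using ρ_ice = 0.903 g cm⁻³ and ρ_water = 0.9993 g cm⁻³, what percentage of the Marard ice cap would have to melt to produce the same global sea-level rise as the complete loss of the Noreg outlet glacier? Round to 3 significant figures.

≈ 1.78 %

Equal sea-level rise means equal mass of meltwater, i.e. equal mass of ice lost.
Ice mass of Noreg: 1.582×10^14 kg; ice mass of Marard: 8.867×10^15 kg.
Fraction required = 1.582×10^14 / 8.867×10^15 = 0.0178 → 1.78 %.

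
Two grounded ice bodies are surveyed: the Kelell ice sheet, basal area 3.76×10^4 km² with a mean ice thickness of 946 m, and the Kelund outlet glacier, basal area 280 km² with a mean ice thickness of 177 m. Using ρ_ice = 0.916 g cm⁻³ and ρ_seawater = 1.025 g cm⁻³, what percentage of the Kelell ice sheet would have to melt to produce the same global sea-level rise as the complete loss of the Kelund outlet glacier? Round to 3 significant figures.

Equal sea-level rise means equal mass of meltwater, i.e. equal mass of ice lost.
Ice mass of Kelund: 4.540×10^13 kg; ice mass of Kelell: 3.258×10^16 kg.
Fraction required = 4.540×10^13 / 3.258×10^16 = 1.39×10^-3 → 0.139 %.

≈ 0.139 %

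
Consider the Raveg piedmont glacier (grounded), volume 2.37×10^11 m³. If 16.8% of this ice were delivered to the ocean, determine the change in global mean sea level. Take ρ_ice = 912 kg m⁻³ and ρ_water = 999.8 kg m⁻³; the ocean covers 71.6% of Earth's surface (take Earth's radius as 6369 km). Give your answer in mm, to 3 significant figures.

≈ 0.0995 mm

Raveg: 0.168 × 2.37×10^11 m³ × (912/999.8) = 3.632×10^10 m³ of water.
Spread over 3.65×10^14 m² of ocean, Δh = 3.632×10^10 / 3.65×10^14 = 9.95×10^-5 m = 0.0995 mm.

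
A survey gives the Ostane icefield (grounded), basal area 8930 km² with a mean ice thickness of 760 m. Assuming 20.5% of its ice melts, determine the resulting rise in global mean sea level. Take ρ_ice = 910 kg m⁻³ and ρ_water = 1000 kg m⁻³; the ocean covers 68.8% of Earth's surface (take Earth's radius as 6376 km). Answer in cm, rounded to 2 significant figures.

Ostane: ice volume = 8930 km² × 760 m = 6787 km³; 0.205 × 6787 × (910/1000) = 1266 km³ of water.
Spread over 3.51×10^14 m² of ocean, Δh = 1.266×10^12 / 3.51×10^14 = 3.60×10^-3 m = 0.36 cm.

≈ 0.36 cm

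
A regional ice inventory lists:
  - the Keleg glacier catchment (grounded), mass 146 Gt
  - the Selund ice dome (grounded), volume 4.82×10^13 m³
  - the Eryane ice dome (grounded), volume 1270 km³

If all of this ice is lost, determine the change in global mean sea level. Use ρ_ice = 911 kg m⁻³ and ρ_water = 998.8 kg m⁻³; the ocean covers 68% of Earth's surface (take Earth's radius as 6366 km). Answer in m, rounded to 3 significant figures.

Keleg: 146 Gt = 1.460×10^14 kg; dividing by ρ_w = 998.8 kg m⁻³ gives 1.462×10^11 m³ of water.
Selund: 4.82×10^13 m³ × (911/998.8) = 4.396×10^13 m³ of water.
Eryane: 1270 km³ × (911/998.8) = 1158 km³ of water.
Total added water ≈ 4.527×10^13 m³ over 3.46×10^14 m² → Δh = 0.131 m.

≈ 0.131 m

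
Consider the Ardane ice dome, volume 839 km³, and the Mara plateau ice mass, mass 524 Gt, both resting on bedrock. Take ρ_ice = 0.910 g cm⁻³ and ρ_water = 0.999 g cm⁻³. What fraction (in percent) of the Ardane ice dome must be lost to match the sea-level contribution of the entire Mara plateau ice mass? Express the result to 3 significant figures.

Equal sea-level rise means equal mass of meltwater, i.e. equal mass of ice lost.
Ice mass of Mara: 5.240×10^14 kg; ice mass of Ardane: 7.635×10^14 kg.
Fraction required = 5.240×10^14 / 7.635×10^14 = 0.686 → 68.6 %.

≈ 68.6 %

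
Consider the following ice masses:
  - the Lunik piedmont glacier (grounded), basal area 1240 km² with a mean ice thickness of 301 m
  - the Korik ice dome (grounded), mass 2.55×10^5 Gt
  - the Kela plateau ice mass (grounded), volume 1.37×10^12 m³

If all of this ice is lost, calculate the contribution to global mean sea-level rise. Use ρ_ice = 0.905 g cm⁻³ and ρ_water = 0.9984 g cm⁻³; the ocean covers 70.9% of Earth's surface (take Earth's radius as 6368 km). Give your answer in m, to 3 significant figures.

≈ 0.711 m

Lunik: ice volume = 1240 km² × 301 m = 373.2 km³; 373.2 × (905/998.4) = 338.3 km³ of water.
Korik: 2.55×10^5 Gt = 2.550×10^17 kg; dividing by ρ_w = 0.9984 g cm⁻³ = 998.4 kg m⁻³ gives 2.554×10^14 m³ of water.
Kela: 1.37×10^12 m³ × (905/998.4) = 1.242×10^12 m³ of water.
Total added water ≈ 2.570×10^14 m³ over 3.61×10^14 m² → Δh = 0.711 m.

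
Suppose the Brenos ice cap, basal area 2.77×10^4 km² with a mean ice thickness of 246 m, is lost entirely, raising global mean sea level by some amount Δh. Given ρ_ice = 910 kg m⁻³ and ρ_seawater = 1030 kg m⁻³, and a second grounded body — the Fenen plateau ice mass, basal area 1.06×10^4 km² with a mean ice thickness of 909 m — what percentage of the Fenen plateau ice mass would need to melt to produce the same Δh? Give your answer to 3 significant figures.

≈ 70.7 %

Equal sea-level rise means equal mass of meltwater, i.e. equal mass of ice lost.
Ice mass of Brenos: 6.201×10^15 kg; ice mass of Fenen: 8.768×10^15 kg.
Fraction required = 6.201×10^15 / 8.768×10^15 = 0.707 → 70.7 %.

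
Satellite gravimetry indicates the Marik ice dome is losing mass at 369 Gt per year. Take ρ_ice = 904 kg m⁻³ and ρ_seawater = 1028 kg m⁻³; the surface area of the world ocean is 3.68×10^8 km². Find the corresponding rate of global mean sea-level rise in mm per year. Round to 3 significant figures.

ρ_w = 1028 kg m⁻³. Annual water volume added = 369 Gt / ρ_w = 3.690×10^14 kg / 1028 kg m⁻³ = 3.589×10^11 m³.
Δh per year = 3.589×10^11 / 3.68×10^14 = 9.75×10^-4 m = 0.975 mm.

≈ 0.975 mm/yr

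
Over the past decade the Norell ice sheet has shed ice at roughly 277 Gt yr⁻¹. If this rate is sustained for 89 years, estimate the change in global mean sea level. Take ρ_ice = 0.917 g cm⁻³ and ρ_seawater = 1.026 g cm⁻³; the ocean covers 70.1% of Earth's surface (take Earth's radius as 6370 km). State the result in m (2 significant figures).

≈ 0.067 m

Total mass lost = 277 Gt/yr × 89 yr = 2.465×10^4 Gt = 2.465×10^16 kg.
ρ_w = 1.026 g cm⁻³ = 1026 kg m⁻³, so water volume = 2.465×10^16 / 1026 = 2.403×10^13 m³.
Δh = 2.403×10^13 / 3.57×10^14 = 0.0672 m.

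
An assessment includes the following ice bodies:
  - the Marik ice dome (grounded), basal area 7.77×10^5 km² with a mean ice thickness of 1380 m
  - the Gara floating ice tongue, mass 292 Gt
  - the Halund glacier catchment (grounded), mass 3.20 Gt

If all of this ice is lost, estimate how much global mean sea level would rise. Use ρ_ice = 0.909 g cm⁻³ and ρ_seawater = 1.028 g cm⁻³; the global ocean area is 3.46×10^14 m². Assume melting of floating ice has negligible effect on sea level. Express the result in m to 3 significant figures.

≈ 2.74 m

Marik: ice volume = 7.77×10^5 km² × 1380 m = 1.072×10^6 km³; 1.072×10^6 × (909/1028) = 9.481×10^5 km³ of water.
The Gara floating ice tongue is floating and already displaces its own weight of water, so its melt adds essentially nothing to sea level.
Halund: 3.20 Gt = 3.200×10^12 kg; dividing by ρ_w = 1.028 g cm⁻³ = 1028 kg m⁻³ gives 3.113×10^9 m³ of water.
Total added water ≈ 9.481×10^14 m³ over 3.46×10^14 m² → Δh = 2.74 m.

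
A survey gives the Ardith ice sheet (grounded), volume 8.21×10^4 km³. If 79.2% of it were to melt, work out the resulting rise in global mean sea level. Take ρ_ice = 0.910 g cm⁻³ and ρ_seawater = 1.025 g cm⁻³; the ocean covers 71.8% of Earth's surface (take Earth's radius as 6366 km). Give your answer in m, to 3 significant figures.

Ardith: 0.792 × 8.21×10^4 km³ × (910/1025) = 5.773×10^4 km³ of water.
Spread over 3.66×10^14 m² of ocean, Δh = 5.773×10^13 / 3.66×10^14 = 0.158 m.

≈ 0.158 m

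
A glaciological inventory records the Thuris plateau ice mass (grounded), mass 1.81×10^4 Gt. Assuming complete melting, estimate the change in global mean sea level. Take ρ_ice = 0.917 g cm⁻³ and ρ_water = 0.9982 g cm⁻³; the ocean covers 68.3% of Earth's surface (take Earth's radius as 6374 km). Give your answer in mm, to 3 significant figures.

Thuris: 1.81×10^4 Gt = 1.810×10^16 kg; dividing by ρ_w = 0.9982 g cm⁻³ = 998.2 kg m⁻³ gives 1.813×10^13 m³ of water.
Spread over 3.49×10^14 m² of ocean, Δh = 1.813×10^13 / 3.49×10^14 = 0.0520 m = 52.0 mm.

≈ 52.0 mm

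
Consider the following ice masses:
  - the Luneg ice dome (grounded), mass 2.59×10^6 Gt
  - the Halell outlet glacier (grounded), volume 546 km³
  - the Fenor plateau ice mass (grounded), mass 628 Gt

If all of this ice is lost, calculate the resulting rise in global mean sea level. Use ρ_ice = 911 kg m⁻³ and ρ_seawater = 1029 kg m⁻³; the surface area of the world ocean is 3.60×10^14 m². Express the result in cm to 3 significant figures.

≈ 699 cm

Luneg: 2.59×10^6 Gt = 2.590×10^18 kg; dividing by ρ_w = 1029 kg m⁻³ gives 2.517×10^15 m³ of water.
Halell: 546 km³ × (911/1029) = 483.4 km³ of water.
Fenor: 628 Gt = 6.280×10^14 kg; dividing by ρ_w = 1029 kg m⁻³ gives 6.103×10^11 m³ of water.
Total added water ≈ 2.518×10^15 m³ over 3.60×10^14 m² → Δh = 6.99 m = 699 cm.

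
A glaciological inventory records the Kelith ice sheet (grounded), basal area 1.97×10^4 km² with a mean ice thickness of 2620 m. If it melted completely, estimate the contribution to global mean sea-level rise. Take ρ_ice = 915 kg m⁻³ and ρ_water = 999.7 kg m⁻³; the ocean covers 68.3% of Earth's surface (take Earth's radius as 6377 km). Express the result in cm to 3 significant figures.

≈ 13.5 cm

Kelith: ice volume = 1.97×10^4 km² × 2620 m = 5.161×10^4 km³; 5.161×10^4 × (915/999.7) = 4.724×10^4 km³ of water.
Spread over 3.49×10^14 m² of ocean, Δh = 4.724×10^13 / 3.49×10^14 = 0.135 m = 13.5 cm.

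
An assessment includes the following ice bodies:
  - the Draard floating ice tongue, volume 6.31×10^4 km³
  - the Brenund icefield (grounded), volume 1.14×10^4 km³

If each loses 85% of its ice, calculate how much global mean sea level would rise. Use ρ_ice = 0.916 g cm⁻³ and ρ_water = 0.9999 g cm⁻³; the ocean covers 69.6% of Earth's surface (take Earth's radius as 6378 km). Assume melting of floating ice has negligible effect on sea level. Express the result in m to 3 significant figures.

≈ 0.0250 m

The Draard floating ice tongue is floating and already displaces its own weight of water, so its melt adds essentially nothing to sea level.
Brenund: 0.85 × 1.14×10^4 km³ × (916/999.9) = 8877 km³ of water.
Total added water ≈ 8.877×10^12 m³ over 3.56×10^14 m² → Δh = 0.0250 m.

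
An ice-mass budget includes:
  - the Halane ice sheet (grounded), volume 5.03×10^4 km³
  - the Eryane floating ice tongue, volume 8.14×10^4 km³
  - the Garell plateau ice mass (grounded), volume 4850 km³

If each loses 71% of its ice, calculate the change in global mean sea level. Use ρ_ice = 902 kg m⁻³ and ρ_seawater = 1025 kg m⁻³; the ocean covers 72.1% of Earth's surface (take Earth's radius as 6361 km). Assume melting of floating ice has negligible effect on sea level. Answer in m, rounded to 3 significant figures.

≈ 0.0940 m

Halane: 0.71 × 5.03×10^4 km³ × (902/1025) = 3.143×10^4 km³ of water.
The Eryane floating ice tongue is floating and already displaces its own weight of water, so its melt adds essentially nothing to sea level.
Garell: 0.71 × 4850 km³ × (902/1025) = 3030 km³ of water.
Total added water ≈ 3.446×10^13 m³ over 3.67×10^14 m² → Δh = 0.0940 m.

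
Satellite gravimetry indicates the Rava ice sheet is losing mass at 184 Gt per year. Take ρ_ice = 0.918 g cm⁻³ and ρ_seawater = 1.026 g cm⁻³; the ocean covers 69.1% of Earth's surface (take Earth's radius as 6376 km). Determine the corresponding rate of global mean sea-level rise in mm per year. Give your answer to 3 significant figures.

ρ_w = 1.026 g cm⁻³ = 1026 kg m⁻³. Annual water volume added = 184 Gt / ρ_w = 1.840×10^14 kg / 1026 kg m⁻³ = 1.793×10^11 m³.
Δh per year = 1.793×10^11 / 3.53×10^14 = 5.08×10^-4 m = 0.508 mm.

≈ 0.508 mm/yr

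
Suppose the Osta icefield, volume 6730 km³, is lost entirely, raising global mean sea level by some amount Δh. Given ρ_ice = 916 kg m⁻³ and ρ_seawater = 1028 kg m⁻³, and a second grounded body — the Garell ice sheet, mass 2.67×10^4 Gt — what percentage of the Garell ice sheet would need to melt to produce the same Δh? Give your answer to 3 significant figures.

Equal sea-level rise means equal mass of meltwater, i.e. equal mass of ice lost.
Ice mass of Osta: 6.165×10^15 kg; ice mass of Garell: 2.670×10^16 kg.
Fraction required = 6.165×10^15 / 2.670×10^16 = 0.231 → 23.1 %.

≈ 23.1 %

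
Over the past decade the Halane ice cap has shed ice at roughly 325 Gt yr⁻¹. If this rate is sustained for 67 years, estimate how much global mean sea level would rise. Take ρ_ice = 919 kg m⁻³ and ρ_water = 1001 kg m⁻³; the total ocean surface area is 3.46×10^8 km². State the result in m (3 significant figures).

≈ 0.0629 m

Total mass lost = 325 Gt/yr × 67 yr = 2.178×10^4 Gt = 2.178×10^16 kg.
ρ_w = 1001 kg m⁻³, so water volume = 2.178×10^16 / 1001 = 2.175×10^13 m³.
Δh = 2.175×10^13 / 3.46×10^14 = 0.0629 m.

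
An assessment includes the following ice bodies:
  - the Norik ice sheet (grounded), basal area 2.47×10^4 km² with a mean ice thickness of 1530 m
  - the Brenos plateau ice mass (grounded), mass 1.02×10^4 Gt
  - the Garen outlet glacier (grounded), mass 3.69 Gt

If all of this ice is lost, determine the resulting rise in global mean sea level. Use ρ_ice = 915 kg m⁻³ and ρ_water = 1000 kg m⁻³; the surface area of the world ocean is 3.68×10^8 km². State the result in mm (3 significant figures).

Norik: ice volume = 2.47×10^4 km² × 1530 m = 3.779×10^4 km³; 3.779×10^4 × (915/1000) = 3.458×10^4 km³ of water.
Brenos: 1.02×10^4 Gt = 1.020×10^16 kg; dividing by ρ_w = 1000 kg m⁻³ gives 1.020×10^13 m³ of water.
Garen: 3.69 Gt = 3.690×10^12 kg; dividing by ρ_w = 1000 kg m⁻³ gives 3.690×10^9 m³ of water.
Total added water ≈ 4.478×10^13 m³ over 3.68×10^14 m² → Δh = 0.122 m = 122 mm.

≈ 122 mm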